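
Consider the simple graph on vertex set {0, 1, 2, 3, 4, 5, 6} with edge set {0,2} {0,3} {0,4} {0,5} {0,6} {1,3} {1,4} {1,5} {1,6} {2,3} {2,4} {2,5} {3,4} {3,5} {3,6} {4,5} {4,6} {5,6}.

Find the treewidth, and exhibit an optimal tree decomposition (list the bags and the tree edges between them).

Treewidth 4.
One such decomposition:
Bags: B1 = {1, 3, 4, 5, 6}  B2 = {0, 3, 4, 5, 6}  B3 = {0, 2, 3, 4, 5}
Tree: B1–B2, B2–B3

Each bag holds 5 vertices, so the decomposition has width 4, which upper-bounds the treewidth. Conversely, {0, 2, 3, 4, 5} is a clique of size 5, and the vertices of any clique must share a bag in every tree decomposition; so some bag has ≥ 5 vertices and tw(G) ≥ 4. Combining the bounds, tw(G) = 4.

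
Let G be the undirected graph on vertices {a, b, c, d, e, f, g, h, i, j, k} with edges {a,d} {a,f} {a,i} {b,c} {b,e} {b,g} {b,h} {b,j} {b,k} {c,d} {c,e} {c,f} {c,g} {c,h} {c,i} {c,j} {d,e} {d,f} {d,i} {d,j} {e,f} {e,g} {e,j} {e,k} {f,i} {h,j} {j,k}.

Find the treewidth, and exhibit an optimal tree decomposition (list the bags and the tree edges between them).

The largest bag has 4 vertices, giving width 3; this decomposition certifies tw(G) ≤ 3. On the other hand G contains the 4-clique {c, d, e, j}. A clique must lie in a single bag of any decomposition, so no decomposition can have width below 3. The upper and lower bounds meet at 3, so that is the treewidth.

Treewidth 3.
Bags: B1 = {b, c, e, j}  B2 = {b, c, e, g}  B3 = {c, d, e, j}  B4 = {c, d, e, f}  B5 = {b, c, h, j}  B6 = {b, e, j, k}  B7 = {c, d, f, i}  B8 = {a, d, f, i}
Tree: B1–B2, B1–B3, B3–B4, B1–B5, B1–B6, B4–B7, B7–B8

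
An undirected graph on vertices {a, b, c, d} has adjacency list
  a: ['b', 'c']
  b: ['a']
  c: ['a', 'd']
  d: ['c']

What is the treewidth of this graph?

1

A width-1 tree decomposition is:
Bags: B1 = {a, c}  B2 = {c, d}  B3 = {a, b}
Tree: B1–B2, B1–B3
Each bag holds 2 vertices, so the decomposition has width 1, which upper-bounds the treewidth. Since G has at least one edge (e.g. c–a), it is not an edgeless graph, so tw(G) ≥ 1. Therefore the treewidth is 1.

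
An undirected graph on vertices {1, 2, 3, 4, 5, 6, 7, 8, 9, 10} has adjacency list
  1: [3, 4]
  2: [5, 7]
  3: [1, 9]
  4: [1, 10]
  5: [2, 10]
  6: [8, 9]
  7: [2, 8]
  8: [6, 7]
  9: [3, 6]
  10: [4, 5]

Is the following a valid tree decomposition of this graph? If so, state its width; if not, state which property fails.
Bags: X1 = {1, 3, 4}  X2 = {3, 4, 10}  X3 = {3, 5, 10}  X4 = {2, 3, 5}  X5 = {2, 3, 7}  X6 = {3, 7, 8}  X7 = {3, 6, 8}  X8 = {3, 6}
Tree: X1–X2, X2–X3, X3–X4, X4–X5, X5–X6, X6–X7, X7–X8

No — vertex 9 appears in no bag.

A tree decomposition must satisfy three properties: every vertex lies in some bag; for every edge, both endpoints lie together in some bag; and for every vertex, the bags containing it form a connected subtree. Here vertex 9 appears in no bag, so the decomposition is invalid.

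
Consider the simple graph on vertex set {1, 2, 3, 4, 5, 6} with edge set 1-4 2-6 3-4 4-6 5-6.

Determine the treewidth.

1

A width-1 tree decomposition is:
Bags: B1 = {4, 6}  B2 = {3, 4}  B3 = {5, 6}  B4 = {2, 6}  B5 = {1, 4}
Tree: B1–B2, B1–B3, B1–B4, B2–B5
Each bag holds 2 vertices, so the decomposition has width 1, which upper-bounds the treewidth. Since G has at least one edge (e.g. 6–4), it is not an edgeless graph, so tw(G) ≥ 1. Therefore the treewidth is 1.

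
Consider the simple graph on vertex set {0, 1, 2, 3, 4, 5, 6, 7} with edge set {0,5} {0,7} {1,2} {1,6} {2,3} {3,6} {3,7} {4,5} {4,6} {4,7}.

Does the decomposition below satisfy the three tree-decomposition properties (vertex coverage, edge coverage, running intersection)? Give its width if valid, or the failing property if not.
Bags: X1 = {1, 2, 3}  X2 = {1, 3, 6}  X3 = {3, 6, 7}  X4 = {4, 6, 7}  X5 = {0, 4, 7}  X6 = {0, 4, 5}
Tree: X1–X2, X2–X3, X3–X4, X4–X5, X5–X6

Every vertex of G appears in some bag (union = {0, 1, 2, 3, 4, 5, 6, 7}); every edge is covered by a bag; and for each vertex v the set of bags containing v is connected in the bag tree. The decomposition is therefore valid. The largest bag has 3 vertices, so the width is 2.

Yes; width 2.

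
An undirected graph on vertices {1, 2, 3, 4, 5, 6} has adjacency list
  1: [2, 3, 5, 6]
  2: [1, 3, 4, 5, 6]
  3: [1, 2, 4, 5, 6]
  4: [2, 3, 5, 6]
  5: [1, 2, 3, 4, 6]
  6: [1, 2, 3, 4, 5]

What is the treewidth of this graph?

A width-4 tree decomposition is:
Bags: B1 = {1, 2, 3, 5, 6}  B2 = {2, 3, 4, 5, 6}
Tree: B1–B2
Every bag has size at most 5, so the width is 5 − 1 = 4 and tw(G) ≤ 4. On the other hand G contains the 5-clique {1, 2, 3, 5, 6}. A clique must lie in a single bag of any decomposition, so no decomposition can have width below 4. The upper and lower bounds meet at 4, so that is the treewidth.

4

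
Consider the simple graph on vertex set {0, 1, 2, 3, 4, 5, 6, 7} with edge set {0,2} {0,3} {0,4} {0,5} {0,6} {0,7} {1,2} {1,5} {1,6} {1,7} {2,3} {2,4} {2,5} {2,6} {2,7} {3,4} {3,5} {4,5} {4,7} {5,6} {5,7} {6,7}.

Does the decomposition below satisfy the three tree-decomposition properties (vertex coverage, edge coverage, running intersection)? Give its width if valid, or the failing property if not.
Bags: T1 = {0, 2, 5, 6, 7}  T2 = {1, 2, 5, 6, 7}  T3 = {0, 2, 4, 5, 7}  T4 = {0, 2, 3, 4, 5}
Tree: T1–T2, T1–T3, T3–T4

Yes; width 4.

Vertex coverage: the bags together contain {0, 1, 2, 3, 4, 5, 6, 7}, the full vertex set. Edge coverage: each edge of G has both endpoints in at least one bag. Running intersection: for every vertex, the bags containing it form a connected subtree. All three properties hold, so this is a valid tree decomposition of width max|bag| − 1 = 4, and hence tw(G) ≤ 4.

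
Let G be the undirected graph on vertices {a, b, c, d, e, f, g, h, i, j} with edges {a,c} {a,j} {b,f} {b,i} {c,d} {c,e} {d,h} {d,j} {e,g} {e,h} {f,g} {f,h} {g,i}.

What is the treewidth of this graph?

2

A width-2 tree decomposition is:
Bags: B1 = {a, d, j}  B2 = {a, c, d}  B3 = {c, d, h}  B4 = {c, e, h}  B5 = {e, f, h}  B6 = {e, f, g}  B7 = {b, f, g}  B8 = {b, g, i}
Tree: B1–B2, B2–B3, B3–B4, B4–B5, B5–B6, B6–B7, B7–B8
Every bag has size at most 3, so the width is 3 − 1 = 2 and tw(G) ≤ 2. For the lower bound, G contains the cycle j–a–c–d–j, so G is not a forest; only forests have treewidth ≤ 1, hence tw(G) ≥ 2. The upper and lower bounds meet at 2, so that is the treewidth.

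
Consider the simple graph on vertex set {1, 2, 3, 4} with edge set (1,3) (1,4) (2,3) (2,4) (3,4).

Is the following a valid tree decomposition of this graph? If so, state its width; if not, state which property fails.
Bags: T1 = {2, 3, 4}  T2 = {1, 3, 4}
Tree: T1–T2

Vertex coverage: the bags together contain {1, 2, 3, 4}, the full vertex set. Edge coverage: each edge of G has both endpoints in at least one bag. Running intersection: for every vertex, the bags containing it form a connected subtree. All three properties hold, so this is a valid tree decomposition of width max|bag| − 1 = 2, and hence tw(G) ≤ 2.

Yes; width 2.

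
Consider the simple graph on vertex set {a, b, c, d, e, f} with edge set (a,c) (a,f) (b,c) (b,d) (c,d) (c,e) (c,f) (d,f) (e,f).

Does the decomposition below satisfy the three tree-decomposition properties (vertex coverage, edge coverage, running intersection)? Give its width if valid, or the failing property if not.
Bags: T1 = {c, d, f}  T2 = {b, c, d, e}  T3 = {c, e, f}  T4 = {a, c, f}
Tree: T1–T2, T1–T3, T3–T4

A tree decomposition must satisfy three properties: every vertex lies in some bag; for every edge, both endpoints lie together in some bag; and for every vertex, the bags containing it form a connected subtree. Here bags containing vertex e are not connected in the tree, so the decomposition is invalid.

No — bags containing vertex e are not connected in the tree.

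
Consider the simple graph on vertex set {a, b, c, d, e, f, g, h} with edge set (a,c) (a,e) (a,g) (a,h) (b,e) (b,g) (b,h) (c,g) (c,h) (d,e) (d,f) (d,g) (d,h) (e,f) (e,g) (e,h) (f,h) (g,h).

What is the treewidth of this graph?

A width-3 tree decomposition is:
Bags: B1 = {d, e, g, h}  B2 = {d, e, f, h}  B3 = {a, e, g, h}  B4 = {a, c, g, h}  B5 = {b, e, g, h}
Tree: B1–B2, B1–B3, B3–B4, B3–B5
The largest bag has 4 vertices, giving width 3; this decomposition certifies tw(G) ≤ 3. For the lower bound, the 4 vertices {d, e, g, h} are pairwise adjacent, and any tree decomposition puts a clique entirely inside one bag — forcing width ≥ 3. Hence tw(G) = 3 exactly.

3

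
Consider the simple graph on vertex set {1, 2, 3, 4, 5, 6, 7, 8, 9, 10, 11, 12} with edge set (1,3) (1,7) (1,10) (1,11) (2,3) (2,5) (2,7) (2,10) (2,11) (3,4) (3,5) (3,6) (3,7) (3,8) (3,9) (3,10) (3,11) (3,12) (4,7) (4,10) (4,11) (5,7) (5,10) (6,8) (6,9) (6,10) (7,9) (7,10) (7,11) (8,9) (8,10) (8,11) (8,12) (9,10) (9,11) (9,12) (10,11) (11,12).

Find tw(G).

4

A width-4 tree decomposition is:
Bags: B1 = {2, 3, 7, 10, 11}  B2 = {3, 7, 9, 10, 11}  B3 = {3, 4, 7, 10, 11}  B4 = {3, 8, 9, 10, 11}  B5 = {2, 3, 5, 7, 10}  B6 = {1, 3, 7, 10, 11}  B7 = {3, 6, 8, 9, 10}  B8 = {3, 8, 9, 11, 12}
Tree: B1–B2, B1–B3, B2–B4, B1–B5, B1–B6, B4–B7, B4–B8
The largest bag has 5 vertices, giving width 4; this decomposition certifies tw(G) ≤ 4. For the lower bound, the 5 vertices {3, 8, 9, 10, 11} are pairwise adjacent, and any tree decomposition puts a clique entirely inside one bag — forcing width ≥ 4. Therefore the treewidth is 4.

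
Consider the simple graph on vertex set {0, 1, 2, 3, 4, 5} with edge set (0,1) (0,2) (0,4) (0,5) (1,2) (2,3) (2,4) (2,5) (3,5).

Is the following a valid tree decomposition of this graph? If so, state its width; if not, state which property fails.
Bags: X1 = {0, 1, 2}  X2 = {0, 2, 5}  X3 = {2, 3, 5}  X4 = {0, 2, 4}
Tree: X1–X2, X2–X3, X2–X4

Yes; width 2.

Vertex coverage: the bags together contain {0, 1, 2, 3, 4, 5}, the full vertex set. Edge coverage: each edge of G has both endpoints in at least one bag. Running intersection: for every vertex, the bags containing it form a connected subtree. All three properties hold, so this is a valid tree decomposition of width max|bag| − 1 = 2, and hence tw(G) ≤ 2.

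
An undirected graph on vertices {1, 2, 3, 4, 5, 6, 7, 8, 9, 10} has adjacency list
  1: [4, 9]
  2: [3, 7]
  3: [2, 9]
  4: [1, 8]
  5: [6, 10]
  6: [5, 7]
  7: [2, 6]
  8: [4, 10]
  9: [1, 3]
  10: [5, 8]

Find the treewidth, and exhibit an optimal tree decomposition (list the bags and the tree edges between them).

Treewidth 2.
One such decomposition:
Bags: B1 = {4, 8, 10}  B2 = {4, 5, 10}  B3 = {4, 5, 6}  B4 = {4, 6, 7}  B5 = {2, 4, 7}  B6 = {2, 3, 4}  B7 = {3, 4, 9}  B8 = {1, 4, 9}
Tree: B1–B2, B2–B3, B3–B4, B4–B5, B5–B6, B6–B7, B7–B8

Every bag has size at most 3, so the width is 3 − 1 = 2 and tw(G) ≤ 2. Since 4–8–10–5–6–7–2–3–9–1–4 is a cycle in G, G is not acyclic. Forests are exactly the graphs of treewidth ≤ 1, so tw(G) ≥ 2. The upper and lower bounds meet at 2, so that is the treewidth.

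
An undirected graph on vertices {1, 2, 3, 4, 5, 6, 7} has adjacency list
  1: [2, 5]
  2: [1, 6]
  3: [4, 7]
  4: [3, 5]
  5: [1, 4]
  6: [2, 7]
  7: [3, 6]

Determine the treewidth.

A width-2 tree decomposition is:
Bags: B1 = {1, 2, 5}  B2 = {2, 5, 6}  B3 = {5, 6, 7}  B4 = {3, 5, 7}  B5 = {3, 4, 5}
Tree: B1–B2, B2–B3, B3–B4, B4–B5
Every bag has size at most 3, so the width is 3 − 1 = 2 and tw(G) ≤ 2. Since 5–1–2–6–7–3–4–5 is a cycle in G, G is not acyclic. Forests are exactly the graphs of treewidth ≤ 1, so tw(G) ≥ 2. Combining the bounds, tw(G) = 2.

2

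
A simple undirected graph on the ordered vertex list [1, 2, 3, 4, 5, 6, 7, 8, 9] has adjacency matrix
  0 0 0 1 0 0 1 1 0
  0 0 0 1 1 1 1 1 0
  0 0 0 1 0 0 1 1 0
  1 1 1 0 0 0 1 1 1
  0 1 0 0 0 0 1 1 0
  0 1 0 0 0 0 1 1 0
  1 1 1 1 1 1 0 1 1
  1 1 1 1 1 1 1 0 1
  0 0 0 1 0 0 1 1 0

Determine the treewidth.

A width-3 tree decomposition is:
Bags: B1 = {2, 4, 7, 8}  B2 = {4, 7, 8, 9}  B3 = {1, 4, 7, 8}  B4 = {2, 5, 7, 8}  B5 = {3, 4, 7, 8}  B6 = {2, 6, 7, 8}
Tree: B1–B2, B1–B3, B1–B4, B3–B5, B1–B6
Every bag has size at most 4, so the width is 4 − 1 = 3 and tw(G) ≤ 3. Conversely, {1, 4, 7, 8} is a clique of size 4, and the vertices of any clique must share a bag in every tree decomposition; so some bag has ≥ 4 vertices and tw(G) ≥ 3. Therefore the treewidth is 3.

3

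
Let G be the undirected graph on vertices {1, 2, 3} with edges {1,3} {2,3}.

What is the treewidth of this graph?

A width-1 tree decomposition is:
Bags: B1 = {2, 3}  B2 = {1, 3}
Tree: B1–B2
Each bag holds 2 vertices, so the decomposition has width 1, which upper-bounds the treewidth. Any graph with an edge has treewidth ≥ 1, and G has the edge 3–2. Hence tw(G) = 1 exactly.

1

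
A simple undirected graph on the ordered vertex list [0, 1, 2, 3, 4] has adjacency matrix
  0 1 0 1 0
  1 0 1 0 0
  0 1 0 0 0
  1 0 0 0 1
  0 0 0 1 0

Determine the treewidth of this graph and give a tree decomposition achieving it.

Each bag holds 2 vertices, so the decomposition has width 1, which upper-bounds the treewidth. G has an edge, so its treewidth is at least 1. Hence tw(G) = 1 exactly.

Treewidth 1.
One such decomposition:
Bags: B1 = {3, 4}  B2 = {0, 3}  B3 = {0, 1}  B4 = {1, 2}
Tree: B1–B2, B2–B3, B3–B4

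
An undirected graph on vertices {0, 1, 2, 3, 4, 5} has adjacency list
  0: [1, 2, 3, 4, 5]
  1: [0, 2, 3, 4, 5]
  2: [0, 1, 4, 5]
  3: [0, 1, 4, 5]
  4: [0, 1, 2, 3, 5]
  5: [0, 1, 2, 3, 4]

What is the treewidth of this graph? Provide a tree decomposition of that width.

Every bag has size at most 5, so the width is 5 − 1 = 4 and tw(G) ≤ 4. For the lower bound, the 5 vertices {0, 1, 2, 4, 5} are pairwise adjacent, and any tree decomposition puts a clique entirely inside one bag — forcing width ≥ 4. The upper and lower bounds meet at 4, so that is the treewidth.

Treewidth 4.
One such decomposition:
Bags: B1 = {0, 1, 3, 4, 5}  B2 = {0, 1, 2, 4, 5}
Tree: B1–B2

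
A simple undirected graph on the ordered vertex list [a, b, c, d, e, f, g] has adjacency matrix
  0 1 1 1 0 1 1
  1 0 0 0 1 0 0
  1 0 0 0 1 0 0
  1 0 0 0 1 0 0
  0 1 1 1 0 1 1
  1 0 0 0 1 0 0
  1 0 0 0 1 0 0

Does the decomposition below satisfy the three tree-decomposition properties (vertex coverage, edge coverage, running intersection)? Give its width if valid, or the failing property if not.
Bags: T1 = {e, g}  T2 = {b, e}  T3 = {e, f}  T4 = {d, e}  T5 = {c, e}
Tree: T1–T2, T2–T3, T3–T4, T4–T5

No — vertex a appears in no bag.

A tree decomposition must satisfy three properties: every vertex lies in some bag; for every edge, both endpoints lie together in some bag; and for every vertex, the bags containing it form a connected subtree. Here vertex a appears in no bag, so the decomposition is invalid.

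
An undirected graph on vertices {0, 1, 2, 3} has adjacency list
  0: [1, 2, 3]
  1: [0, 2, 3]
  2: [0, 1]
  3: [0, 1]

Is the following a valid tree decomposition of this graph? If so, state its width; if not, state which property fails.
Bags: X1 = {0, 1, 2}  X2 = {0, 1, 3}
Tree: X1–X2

Yes; width 2.

Vertex coverage: the bags together contain {0, 1, 2, 3}, the full vertex set. Edge coverage: each edge of G has both endpoints in at least one bag. Running intersection: for every vertex, the bags containing it form a connected subtree. All three properties hold, so this is a valid tree decomposition of width max|bag| − 1 = 2, and hence tw(G) ≤ 2.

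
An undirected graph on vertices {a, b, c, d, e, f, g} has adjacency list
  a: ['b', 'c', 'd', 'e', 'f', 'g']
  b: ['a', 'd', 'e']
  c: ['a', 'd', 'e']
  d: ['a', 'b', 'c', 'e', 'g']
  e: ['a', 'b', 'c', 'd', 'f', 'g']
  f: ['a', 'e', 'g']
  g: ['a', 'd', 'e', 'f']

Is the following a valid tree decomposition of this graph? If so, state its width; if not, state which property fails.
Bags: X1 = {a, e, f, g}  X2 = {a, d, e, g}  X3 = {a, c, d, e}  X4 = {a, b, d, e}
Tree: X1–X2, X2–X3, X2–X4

Yes; width 3.

Checking the three conditions: (i) the bags cover all of {a, b, c, d, e, f, g}; (ii) for each edge, some bag contains both endpoints; (iii) the bags containing any fixed vertex form a subtree. All hold, so the decomposition is valid with width 4 − 1 = 3.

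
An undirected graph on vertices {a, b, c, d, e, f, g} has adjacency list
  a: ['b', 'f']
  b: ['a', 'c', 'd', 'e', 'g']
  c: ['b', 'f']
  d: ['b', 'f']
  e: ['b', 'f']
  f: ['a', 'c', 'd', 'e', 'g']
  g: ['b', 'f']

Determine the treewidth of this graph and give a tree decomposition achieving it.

Every bag has size at most 3, so the width is 3 − 1 = 2 and tw(G) ≤ 2. Since f–g–b–e–f is a cycle in G, G is not acyclic. Forests are exactly the graphs of treewidth ≤ 1, so tw(G) ≥ 2. Hence tw(G) = 2 exactly.

Treewidth 2.
Bags: B1 = {b, f, g}  B2 = {b, e, f}  B3 = {b, d, f}  B4 = {a, b, f}  B5 = {b, c, f}
Tree: B1–B2, B2–B3, B3–B4, B4–B5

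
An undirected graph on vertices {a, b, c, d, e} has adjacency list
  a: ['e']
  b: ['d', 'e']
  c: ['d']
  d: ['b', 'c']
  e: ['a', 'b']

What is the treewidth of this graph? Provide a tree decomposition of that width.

Treewidth 1.
One optimal decomposition is:
Bags: B1 = {c, d}  B2 = {b, d}  B3 = {b, e}  B4 = {a, e}
Tree: B1–B2, B2–B3, B3–B4

Each bag holds 2 vertices, so the decomposition has width 1, which upper-bounds the treewidth. Since G has at least one edge (e.g. c–d), it is not an edgeless graph, so tw(G) ≥ 1. The upper and lower bounds meet at 1, so that is the treewidth.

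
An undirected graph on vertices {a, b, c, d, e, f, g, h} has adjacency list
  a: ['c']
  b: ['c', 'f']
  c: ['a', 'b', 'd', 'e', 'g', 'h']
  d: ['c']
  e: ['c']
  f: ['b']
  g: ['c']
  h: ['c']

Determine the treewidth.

1

A width-1 tree decomposition is:
Bags: B1 = {c, h}  B2 = {c, e}  B3 = {c, d}  B4 = {b, c}  B5 = {a, c}  B6 = {c, g}  B7 = {b, f}
Tree: B1–B2, B1–B3, B3–B4, B2–B5, B1–B6, B4–B7
The largest bag has 2 vertices, giving width 1; this decomposition certifies tw(G) ≤ 1. Any graph with an edge has treewidth ≥ 1, and G has the edge c–h. Hence tw(G) = 1 exactly.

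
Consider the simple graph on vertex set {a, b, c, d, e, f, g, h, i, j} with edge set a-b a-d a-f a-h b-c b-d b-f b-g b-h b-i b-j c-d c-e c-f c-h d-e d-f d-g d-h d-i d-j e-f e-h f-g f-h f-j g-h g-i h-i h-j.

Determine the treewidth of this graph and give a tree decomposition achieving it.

The largest bag has 5 vertices, giving width 4; this decomposition certifies tw(G) ≤ 4. For the lower bound, the 5 vertices {c, d, e, f, h} are pairwise adjacent, and any tree decomposition puts a clique entirely inside one bag — forcing width ≥ 4. Combining the bounds, tw(G) = 4.

Treewidth 4.
One such decomposition:
Bags: B1 = {b, c, d, f, h}  B2 = {c, d, e, f, h}  B3 = {a, b, d, f, h}  B4 = {b, d, f, g, h}  B5 = {b, d, g, h, i}  B6 = {b, d, f, h, j}
Tree: B1–B2, B1–B3, B1–B4, B4–B5, B3–B6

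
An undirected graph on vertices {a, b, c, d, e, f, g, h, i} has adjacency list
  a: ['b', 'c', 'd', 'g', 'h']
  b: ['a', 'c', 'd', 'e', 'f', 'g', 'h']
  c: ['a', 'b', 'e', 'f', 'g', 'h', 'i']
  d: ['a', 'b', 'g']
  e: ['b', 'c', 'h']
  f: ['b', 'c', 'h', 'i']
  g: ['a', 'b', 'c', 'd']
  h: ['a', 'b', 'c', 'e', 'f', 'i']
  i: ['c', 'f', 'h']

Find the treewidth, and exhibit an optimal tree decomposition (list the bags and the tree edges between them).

Every bag has size at most 4, so the width is 4 − 1 = 3 and tw(G) ≤ 3. Conversely, {a, b, d, g} is a clique of size 4, and the vertices of any clique must share a bag in every tree decomposition; so some bag has ≥ 4 vertices and tw(G) ≥ 3. The upper and lower bounds meet at 3, so that is the treewidth.

Treewidth 3.
Bags: B1 = {a, b, c, h}  B2 = {a, b, c, g}  B3 = {b, c, f, h}  B4 = {c, f, h, i}  B5 = {b, c, e, h}  B6 = {a, b, d, g}
Tree: B1–B2, B1–B3, B3–B4, B3–B5, B2–B6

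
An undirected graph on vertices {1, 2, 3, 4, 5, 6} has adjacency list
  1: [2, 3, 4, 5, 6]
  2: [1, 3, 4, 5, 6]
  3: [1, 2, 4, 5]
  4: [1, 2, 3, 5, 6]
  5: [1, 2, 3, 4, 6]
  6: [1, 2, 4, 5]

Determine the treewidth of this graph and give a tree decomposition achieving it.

Each bag holds 5 vertices, so the decomposition has width 4, which upper-bounds the treewidth. Conversely, {1, 2, 3, 4, 5} is a clique of size 5, and the vertices of any clique must share a bag in every tree decomposition; so some bag has ≥ 5 vertices and tw(G) ≥ 4. Hence tw(G) = 4 exactly.

Treewidth 4.
Bags: B1 = {1, 2, 3, 4, 5}  B2 = {1, 2, 4, 5, 6}
Tree: B1–B2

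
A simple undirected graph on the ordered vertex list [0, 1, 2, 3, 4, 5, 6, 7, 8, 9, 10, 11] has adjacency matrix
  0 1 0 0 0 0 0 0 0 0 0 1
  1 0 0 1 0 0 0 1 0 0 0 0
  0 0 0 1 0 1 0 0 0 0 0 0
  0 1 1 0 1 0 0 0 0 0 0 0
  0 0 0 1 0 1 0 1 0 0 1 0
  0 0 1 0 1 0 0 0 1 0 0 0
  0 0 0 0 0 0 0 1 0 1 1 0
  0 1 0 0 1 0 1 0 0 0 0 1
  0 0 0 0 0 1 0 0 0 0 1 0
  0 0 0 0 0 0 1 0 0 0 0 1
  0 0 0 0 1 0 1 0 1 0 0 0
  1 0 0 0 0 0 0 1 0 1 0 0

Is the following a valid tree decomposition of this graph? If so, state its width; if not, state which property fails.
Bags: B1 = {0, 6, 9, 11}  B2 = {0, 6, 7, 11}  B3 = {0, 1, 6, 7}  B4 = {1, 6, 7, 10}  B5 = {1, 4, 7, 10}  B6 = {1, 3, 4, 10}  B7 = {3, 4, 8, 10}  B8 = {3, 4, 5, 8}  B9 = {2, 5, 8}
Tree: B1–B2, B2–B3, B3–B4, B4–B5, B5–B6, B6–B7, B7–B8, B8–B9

No — edge (3,2) lies in no bag.

A tree decomposition must satisfy three properties: every vertex lies in some bag; for every edge, both endpoints lie together in some bag; and for every vertex, the bags containing it form a connected subtree. Here edge (3,2) lies in no bag, so the decomposition is invalid.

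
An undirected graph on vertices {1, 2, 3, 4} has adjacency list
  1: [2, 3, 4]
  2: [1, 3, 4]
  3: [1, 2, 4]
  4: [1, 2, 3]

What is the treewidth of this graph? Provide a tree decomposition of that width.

Treewidth 3.
One optimal decomposition is:
Bags: B1 = {1, 2, 3, 4}
Tree: (single bag)

A single bag containing all 4 vertices is trivially a valid decomposition of width 3. For the lower bound, the 4 vertices {1, 2, 3, 4} are pairwise adjacent, and any tree decomposition puts a clique entirely inside one bag — forcing width ≥ 3. Hence tw(G) = 3 exactly.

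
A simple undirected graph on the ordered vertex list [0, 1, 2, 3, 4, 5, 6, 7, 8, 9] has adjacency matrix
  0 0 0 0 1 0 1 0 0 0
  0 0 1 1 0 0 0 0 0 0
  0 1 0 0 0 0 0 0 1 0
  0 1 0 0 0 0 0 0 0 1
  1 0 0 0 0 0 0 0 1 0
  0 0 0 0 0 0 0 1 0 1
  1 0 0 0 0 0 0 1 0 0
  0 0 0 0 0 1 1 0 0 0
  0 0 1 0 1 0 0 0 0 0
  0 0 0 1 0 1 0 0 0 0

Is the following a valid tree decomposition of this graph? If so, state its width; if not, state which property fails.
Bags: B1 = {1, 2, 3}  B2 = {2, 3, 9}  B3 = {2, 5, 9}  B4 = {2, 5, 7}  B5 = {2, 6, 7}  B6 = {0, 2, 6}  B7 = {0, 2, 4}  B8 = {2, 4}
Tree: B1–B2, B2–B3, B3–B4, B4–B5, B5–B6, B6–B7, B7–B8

No — vertex 8 appears in no bag.

A tree decomposition must satisfy three properties: every vertex lies in some bag; for every edge, both endpoints lie together in some bag; and for every vertex, the bags containing it form a connected subtree. Here vertex 8 appears in no bag, so the decomposition is invalid.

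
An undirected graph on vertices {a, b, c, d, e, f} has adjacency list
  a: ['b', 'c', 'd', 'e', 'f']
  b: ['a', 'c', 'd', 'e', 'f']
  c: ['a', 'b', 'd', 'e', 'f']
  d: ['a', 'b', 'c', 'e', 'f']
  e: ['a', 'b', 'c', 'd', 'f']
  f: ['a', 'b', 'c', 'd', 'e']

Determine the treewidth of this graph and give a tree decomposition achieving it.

A single bag containing all 6 vertices is trivially a valid decomposition of width 5. Conversely, {a, b, c, d, e, f} is a clique of size 6, and the vertices of any clique must share a bag in every tree decomposition; so some bag has ≥ 6 vertices and tw(G) ≥ 5. Hence tw(G) = 5 exactly.

Treewidth 5.
Bags: B1 = {a, b, c, d, e, f}
Tree: (single bag)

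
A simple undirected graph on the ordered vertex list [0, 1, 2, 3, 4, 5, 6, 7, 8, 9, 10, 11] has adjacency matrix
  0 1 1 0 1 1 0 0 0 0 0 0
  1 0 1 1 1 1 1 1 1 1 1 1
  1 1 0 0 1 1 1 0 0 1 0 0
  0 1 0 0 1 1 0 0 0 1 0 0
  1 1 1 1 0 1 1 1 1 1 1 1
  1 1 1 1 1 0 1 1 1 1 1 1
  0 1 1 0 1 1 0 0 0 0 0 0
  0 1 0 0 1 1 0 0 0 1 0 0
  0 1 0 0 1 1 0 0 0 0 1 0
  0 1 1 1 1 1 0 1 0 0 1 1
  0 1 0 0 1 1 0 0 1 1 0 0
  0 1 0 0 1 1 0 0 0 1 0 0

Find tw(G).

4

A width-4 tree decomposition is:
Bags: B1 = {0, 1, 2, 4, 5}  B2 = {1, 2, 4, 5, 9}  B3 = {1, 2, 4, 5, 6}  B4 = {1, 4, 5, 9, 11}  B5 = {1, 4, 5, 9, 10}  B6 = {1, 3, 4, 5, 9}  B7 = {1, 4, 5, 8, 10}  B8 = {1, 4, 5, 7, 9}
Tree: B1–B2, B2–B3, B2–B4, B4–B5, B4–B6, B5–B7, B2–B8
The largest bag has 5 vertices, giving width 4; this decomposition certifies tw(G) ≤ 4. Conversely, {0, 1, 2, 4, 5} is a clique of size 5, and the vertices of any clique must share a bag in every tree decomposition; so some bag has ≥ 5 vertices and tw(G) ≥ 4. The upper and lower bounds meet at 4, so that is the treewidth.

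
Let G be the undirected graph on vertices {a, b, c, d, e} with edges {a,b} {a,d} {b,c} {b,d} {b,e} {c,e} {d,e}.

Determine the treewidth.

A width-2 tree decomposition is:
Bags: B1 = {b, c, e}  B2 = {b, d, e}  B3 = {a, b, d}
Tree: B1–B2, B2–B3
The largest bag has 3 vertices, giving width 2; this decomposition certifies tw(G) ≤ 2. Conversely, {b, d, e} is a clique of size 3, and the vertices of any clique must share a bag in every tree decomposition; so some bag has ≥ 3 vertices and tw(G) ≥ 2. Therefore the treewidth is 2.

2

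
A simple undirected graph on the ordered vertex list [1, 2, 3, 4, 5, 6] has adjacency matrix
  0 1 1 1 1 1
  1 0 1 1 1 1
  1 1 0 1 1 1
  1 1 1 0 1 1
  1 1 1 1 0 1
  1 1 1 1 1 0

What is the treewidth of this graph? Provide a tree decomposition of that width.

A single bag containing all 6 vertices is trivially a valid decomposition of width 5. For the lower bound, the 6 vertices {1, 2, 3, 4, 5, 6} are pairwise adjacent, and any tree decomposition puts a clique entirely inside one bag — forcing width ≥ 5. Hence tw(G) = 5 exactly.

Treewidth 5.
One such decomposition:
Bags: B1 = {1, 2, 3, 4, 5, 6}
Tree: (single bag)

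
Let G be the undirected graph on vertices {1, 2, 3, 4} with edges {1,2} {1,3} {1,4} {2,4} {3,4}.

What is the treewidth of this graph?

A width-2 tree decomposition is:
Bags: B1 = {1, 2, 4}  B2 = {1, 3, 4}
Tree: B1–B2
Every bag has size at most 3, so the width is 3 − 1 = 2 and tw(G) ≤ 2. Conversely, {1, 2, 4} is a clique of size 3, and the vertices of any clique must share a bag in every tree decomposition; so some bag has ≥ 3 vertices and tw(G) ≥ 2. Hence tw(G) = 2 exactly.

2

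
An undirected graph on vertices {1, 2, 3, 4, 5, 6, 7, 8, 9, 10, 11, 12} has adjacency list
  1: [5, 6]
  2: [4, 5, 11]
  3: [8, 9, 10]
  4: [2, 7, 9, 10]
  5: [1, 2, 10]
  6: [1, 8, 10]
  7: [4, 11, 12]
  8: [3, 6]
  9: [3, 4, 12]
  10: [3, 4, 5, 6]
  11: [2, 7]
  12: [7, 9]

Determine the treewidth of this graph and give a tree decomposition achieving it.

Treewidth 3.
Bags: B1 = {7, 9, 11, 12}  B2 = {4, 7, 9, 11}  B3 = {2, 4, 9, 11}  B4 = {2, 3, 4, 9}  B5 = {2, 3, 4, 10}  B6 = {2, 3, 5, 10}  B7 = {3, 5, 8, 10}  B8 = {5, 6, 8, 10}  B9 = {1, 5, 6, 8}
Tree: B1–B2, B2–B3, B3–B4, B4–B5, B5–B6, B6–B7, B7–B8, B8–B9

Every bag has size at most 4, so the width is 4 − 1 = 3 and tw(G) ≤ 3. For the lower bound: the 4 vertex sets {7,11,12}, {9}, {4}, {2,3,5,10} are disjoint, each induces a connected subgraph, and every pair is joined by at least one edge of G. Contracting each set to a single vertex therefore yields K_{4} as a minor, and since treewidth is minor-monotone, tw(G) ≥ tw(K_{4}) = 3. Combining the bounds, tw(G) = 3.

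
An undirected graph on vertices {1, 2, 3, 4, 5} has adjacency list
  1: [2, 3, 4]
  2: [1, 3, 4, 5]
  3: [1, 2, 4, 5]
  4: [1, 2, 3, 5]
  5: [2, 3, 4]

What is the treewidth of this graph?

A width-3 tree decomposition is:
Bags: B1 = {1, 2, 3, 4}  B2 = {2, 3, 4, 5}
Tree: B1–B2
The largest bag has 4 vertices, giving width 3; this decomposition certifies tw(G) ≤ 3. On the other hand G contains the 4-clique {1, 2, 3, 4}. A clique must lie in a single bag of any decomposition, so no decomposition can have width below 3. The upper and lower bounds meet at 3, so that is the treewidth.

3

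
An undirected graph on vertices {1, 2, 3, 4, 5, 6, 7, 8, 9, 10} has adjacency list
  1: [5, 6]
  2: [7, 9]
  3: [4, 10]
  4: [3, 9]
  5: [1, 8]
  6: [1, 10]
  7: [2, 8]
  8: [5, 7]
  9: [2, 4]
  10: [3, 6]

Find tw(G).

2

A width-2 tree decomposition is:
Bags: B1 = {3, 4, 10}  B2 = {4, 6, 10}  B3 = {1, 4, 6}  B4 = {1, 4, 5}  B5 = {4, 5, 8}  B6 = {4, 7, 8}  B7 = {2, 4, 7}  B8 = {2, 4, 9}
Tree: B1–B2, B2–B3, B3–B4, B4–B5, B5–B6, B6–B7, B7–B8
Every bag has size at most 3, so the width is 3 − 1 = 2 and tw(G) ≤ 2. The edges 4–3–10–6–1–5–8–7–2–9–4 form a cycle, so G is not a tree and its treewidth is at least 2. Hence tw(G) = 2 exactly.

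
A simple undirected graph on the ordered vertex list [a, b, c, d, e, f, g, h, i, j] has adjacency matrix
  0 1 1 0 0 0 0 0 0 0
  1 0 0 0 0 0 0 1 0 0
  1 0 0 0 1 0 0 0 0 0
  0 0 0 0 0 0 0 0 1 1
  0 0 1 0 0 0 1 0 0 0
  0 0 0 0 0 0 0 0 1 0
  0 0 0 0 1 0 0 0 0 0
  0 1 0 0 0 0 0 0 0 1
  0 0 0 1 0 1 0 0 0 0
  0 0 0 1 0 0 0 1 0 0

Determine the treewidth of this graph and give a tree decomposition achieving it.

Treewidth 1.
One such decomposition:
Bags: B1 = {f, i}  B2 = {d, i}  B3 = {d, j}  B4 = {h, j}  B5 = {b, h}  B6 = {a, b}  B7 = {a, c}  B8 = {c, e}  B9 = {e, g}
Tree: B1–B2, B2–B3, B3–B4, B4–B5, B5–B6, B6–B7, B7–B8, B8–B9

The largest bag has 2 vertices, giving width 1; this decomposition certifies tw(G) ≤ 1. Since G has at least one edge (e.g. f–i), it is not an edgeless graph, so tw(G) ≥ 1. Therefore the treewidth is 1.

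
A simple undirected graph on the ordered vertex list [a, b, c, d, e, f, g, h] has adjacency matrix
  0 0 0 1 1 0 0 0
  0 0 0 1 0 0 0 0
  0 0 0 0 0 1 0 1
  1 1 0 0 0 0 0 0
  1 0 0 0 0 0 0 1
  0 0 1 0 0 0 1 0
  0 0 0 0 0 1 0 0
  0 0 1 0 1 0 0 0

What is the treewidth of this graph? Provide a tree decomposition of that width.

Every bag has size at most 2, so the width is 2 − 1 = 1 and tw(G) ≤ 1. Any graph with an edge has treewidth ≥ 1, and G has the edge g–f. The upper and lower bounds meet at 1, so that is the treewidth.

Treewidth 1.
Bags: B1 = {f, g}  B2 = {c, f}  B3 = {c, h}  B4 = {e, h}  B5 = {a, e}  B6 = {a, d}  B7 = {b, d}
Tree: B1–B2, B2–B3, B3–B4, B4–B5, B5–B6, B6–B7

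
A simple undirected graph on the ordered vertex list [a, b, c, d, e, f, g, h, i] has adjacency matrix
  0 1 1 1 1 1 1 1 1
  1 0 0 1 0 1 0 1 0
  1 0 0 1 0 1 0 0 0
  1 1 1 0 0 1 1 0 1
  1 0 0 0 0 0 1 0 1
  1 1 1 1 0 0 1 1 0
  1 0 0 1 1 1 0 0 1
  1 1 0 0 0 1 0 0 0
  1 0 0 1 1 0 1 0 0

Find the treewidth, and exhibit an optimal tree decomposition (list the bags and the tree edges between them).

Treewidth 3.
One optimal decomposition is:
Bags: B1 = {a, b, d, f}  B2 = {a, c, d, f}  B3 = {a, b, f, h}  B4 = {a, d, f, g}  B5 = {a, d, g, i}  B6 = {a, e, g, i}
Tree: B1–B2, B1–B3, B2–B4, B4–B5, B5–B6

The largest bag has 4 vertices, giving width 3; this decomposition certifies tw(G) ≤ 3. On the other hand G contains the 4-clique {a, d, f, g}. A clique must lie in a single bag of any decomposition, so no decomposition can have width below 3. Hence tw(G) = 3 exactly.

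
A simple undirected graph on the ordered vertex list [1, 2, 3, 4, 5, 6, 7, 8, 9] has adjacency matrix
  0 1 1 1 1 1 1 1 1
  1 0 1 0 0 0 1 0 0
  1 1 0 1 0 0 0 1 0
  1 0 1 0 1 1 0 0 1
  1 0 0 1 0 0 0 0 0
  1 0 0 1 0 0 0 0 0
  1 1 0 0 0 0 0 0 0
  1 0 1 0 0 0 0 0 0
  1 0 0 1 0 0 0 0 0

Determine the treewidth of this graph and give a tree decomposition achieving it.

Treewidth 2.
One optimal decomposition is:
Bags: B1 = {1, 4, 6}  B2 = {1, 3, 4}  B3 = {1, 2, 3}  B4 = {1, 3, 8}  B5 = {1, 4, 5}  B6 = {1, 2, 7}  B7 = {1, 4, 9}
Tree: B1–B2, B2–B3, B2–B4, B1–B5, B3–B6, B2–B7

Every bag has size at most 3, so the width is 3 − 1 = 2 and tw(G) ≤ 2. Conversely, {1, 3, 8} is a clique of size 3, and the vertices of any clique must share a bag in every tree decomposition; so some bag has ≥ 3 vertices and tw(G) ≥ 2. Combining the bounds, tw(G) = 2.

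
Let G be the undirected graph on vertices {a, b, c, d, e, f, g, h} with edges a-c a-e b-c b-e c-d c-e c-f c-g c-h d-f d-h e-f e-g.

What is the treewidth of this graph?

2

A width-2 tree decomposition is:
Bags: B1 = {c, e, f}  B2 = {c, e, g}  B3 = {c, d, f}  B4 = {a, c, e}  B5 = {b, c, e}  B6 = {c, d, h}
Tree: B1–B2, B1–B3, B1–B4, B4–B5, B3–B6
The largest bag has 3 vertices, giving width 2; this decomposition certifies tw(G) ≤ 2. For the lower bound, the 3 vertices {c, d, h} are pairwise adjacent, and any tree decomposition puts a clique entirely inside one bag — forcing width ≥ 2. The upper and lower bounds meet at 2, so that is the treewidth.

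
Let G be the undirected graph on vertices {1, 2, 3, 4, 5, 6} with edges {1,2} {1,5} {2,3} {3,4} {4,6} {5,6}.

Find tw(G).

2

A width-2 tree decomposition is:
Bags: B1 = {4, 5, 6}  B2 = {1, 4, 5}  B3 = {1, 2, 4}  B4 = {2, 3, 4}
Tree: B1–B2, B2–B3, B3–B4
Every bag has size at most 3, so the width is 3 − 1 = 2 and tw(G) ≤ 2. Since 4–6–5–1–2–3–4 is a cycle in G, G is not acyclic. Forests are exactly the graphs of treewidth ≤ 1, so tw(G) ≥ 2. Therefore the treewidth is 2.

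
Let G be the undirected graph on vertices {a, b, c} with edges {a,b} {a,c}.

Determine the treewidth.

1

A width-1 tree decomposition is:
Bags: B1 = {a, c}  B2 = {a, b}
Tree: B1–B2
The largest bag has 2 vertices, giving width 1; this decomposition certifies tw(G) ≤ 1. Any graph with an edge has treewidth ≥ 1, and G has the edge c–a. Hence tw(G) = 1 exactly.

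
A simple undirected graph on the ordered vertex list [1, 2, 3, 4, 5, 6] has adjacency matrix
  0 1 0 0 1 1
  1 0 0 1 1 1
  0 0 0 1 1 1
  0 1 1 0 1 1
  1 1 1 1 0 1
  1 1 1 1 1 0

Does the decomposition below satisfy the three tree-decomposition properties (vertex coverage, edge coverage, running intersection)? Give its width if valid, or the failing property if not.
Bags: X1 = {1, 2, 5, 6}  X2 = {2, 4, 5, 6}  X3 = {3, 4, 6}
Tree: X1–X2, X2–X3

No — edge (5,3) lies in no bag.

A tree decomposition must satisfy three properties: every vertex lies in some bag; for every edge, both endpoints lie together in some bag; and for every vertex, the bags containing it form a connected subtree. Here edge (5,3) lies in no bag, so the decomposition is invalid.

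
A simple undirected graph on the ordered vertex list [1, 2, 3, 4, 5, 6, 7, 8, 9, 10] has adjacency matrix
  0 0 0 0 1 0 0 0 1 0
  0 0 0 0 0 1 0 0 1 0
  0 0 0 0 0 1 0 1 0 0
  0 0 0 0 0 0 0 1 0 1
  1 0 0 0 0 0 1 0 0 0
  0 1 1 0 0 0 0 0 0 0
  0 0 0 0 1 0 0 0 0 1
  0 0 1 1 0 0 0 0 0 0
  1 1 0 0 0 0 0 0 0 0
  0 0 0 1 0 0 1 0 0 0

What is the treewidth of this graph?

2

A width-2 tree decomposition is:
Bags: B1 = {2, 3, 6}  B2 = {2, 3, 8}  B3 = {2, 4, 8}  B4 = {2, 4, 10}  B5 = {2, 7, 10}  B6 = {2, 5, 7}  B7 = {1, 2, 5}  B8 = {1, 2, 9}
Tree: B1–B2, B2–B3, B3–B4, B4–B5, B5–B6, B6–B7, B7–B8
The largest bag has 3 vertices, giving width 2; this decomposition certifies tw(G) ≤ 2. For the lower bound, G contains the cycle 2–6–3–8–4–10–7–5–1–9–2, so G is not a forest; only forests have treewidth ≤ 1, hence tw(G) ≥ 2. Hence tw(G) = 2 exactly.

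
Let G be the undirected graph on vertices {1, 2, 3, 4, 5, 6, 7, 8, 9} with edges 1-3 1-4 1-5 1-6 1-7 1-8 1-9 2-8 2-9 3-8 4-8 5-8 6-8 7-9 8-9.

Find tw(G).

2

A width-2 tree decomposition is:
Bags: B1 = {1, 5, 8}  B2 = {1, 6, 8}  B3 = {1, 4, 8}  B4 = {1, 8, 9}  B5 = {2, 8, 9}  B6 = {1, 7, 9}  B7 = {1, 3, 8}
Tree: B1–B2, B2–B3, B2–B4, B4–B5, B4–B6, B1–B7
Each bag holds 3 vertices, so the decomposition has width 2, which upper-bounds the treewidth. For the lower bound, the 3 vertices {1, 3, 8} are pairwise adjacent, and any tree decomposition puts a clique entirely inside one bag — forcing width ≥ 2. Combining the bounds, tw(G) = 2.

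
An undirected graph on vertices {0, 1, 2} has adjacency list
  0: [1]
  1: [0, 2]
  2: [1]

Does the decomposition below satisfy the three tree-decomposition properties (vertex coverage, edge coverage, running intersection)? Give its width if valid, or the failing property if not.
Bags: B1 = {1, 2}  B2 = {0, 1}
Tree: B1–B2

Yes; width 1.

Vertex coverage: the bags together contain {0, 1, 2}, the full vertex set. Edge coverage: each edge of G has both endpoints in at least one bag. Running intersection: for every vertex, the bags containing it form a connected subtree. All three properties hold, so this is a valid tree decomposition of width max|bag| − 1 = 1, and hence tw(G) ≤ 1.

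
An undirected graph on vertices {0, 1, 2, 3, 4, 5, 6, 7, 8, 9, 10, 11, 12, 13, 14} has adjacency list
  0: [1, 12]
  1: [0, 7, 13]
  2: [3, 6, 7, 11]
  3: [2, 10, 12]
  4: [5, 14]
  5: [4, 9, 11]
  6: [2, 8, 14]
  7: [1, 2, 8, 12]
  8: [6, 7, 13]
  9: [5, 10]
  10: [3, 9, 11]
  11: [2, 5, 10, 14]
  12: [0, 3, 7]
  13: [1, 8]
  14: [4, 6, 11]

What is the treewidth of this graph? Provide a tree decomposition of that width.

Treewidth 3.
Bags: B1 = {4, 5, 9, 14}  B2 = {5, 9, 11, 14}  B3 = {9, 10, 11, 14}  B4 = {6, 10, 11, 14}  B5 = {2, 6, 10, 11}  B6 = {2, 3, 6, 10}  B7 = {2, 3, 6, 8}  B8 = {2, 3, 7, 8}  B9 = {3, 7, 8, 12}  B10 = {7, 8, 12, 13}  B11 = {1, 7, 12, 13}  B12 = {0, 1, 12, 13}
Tree: B1–B2, B2–B3, B3–B4, B4–B5, B5–B6, B6–B7, B7–B8, B8–B9, B9–B10, B10–B11, B11–B12

The largest bag has 4 vertices, giving width 3; this decomposition certifies tw(G) ≤ 3. For the lower bound: the 4 vertex sets {4,5,9}, {14}, {11}, {2,3,6,10} are disjoint, each induces a connected subgraph, and every pair is joined by at least one edge of G. Contracting each set to a single vertex therefore yields K_{4} as a minor, and since treewidth is minor-monotone, tw(G) ≥ tw(K_{4}) = 3. Therefore the treewidth is 3.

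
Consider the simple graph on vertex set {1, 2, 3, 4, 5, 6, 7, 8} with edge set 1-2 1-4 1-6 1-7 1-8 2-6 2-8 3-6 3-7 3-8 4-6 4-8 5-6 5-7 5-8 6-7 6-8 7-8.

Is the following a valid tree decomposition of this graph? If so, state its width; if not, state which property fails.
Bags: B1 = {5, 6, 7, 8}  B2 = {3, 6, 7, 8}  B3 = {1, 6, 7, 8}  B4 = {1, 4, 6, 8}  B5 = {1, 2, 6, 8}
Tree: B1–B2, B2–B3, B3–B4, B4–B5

Vertex coverage: the bags together contain {1, 2, 3, 4, 5, 6, 7, 8}, the full vertex set. Edge coverage: each edge of G has both endpoints in at least one bag. Running intersection: for every vertex, the bags containing it form a connected subtree. All three properties hold, so this is a valid tree decomposition of width max|bag| − 1 = 3, and hence tw(G) ≤ 3.

Yes; width 3.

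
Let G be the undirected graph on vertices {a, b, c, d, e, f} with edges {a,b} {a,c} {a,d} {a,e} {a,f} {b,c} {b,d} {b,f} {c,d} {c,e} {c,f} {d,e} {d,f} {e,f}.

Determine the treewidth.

4

A width-4 tree decomposition is:
Bags: B1 = {a, c, d, e, f}  B2 = {a, b, c, d, f}
Tree: B1–B2
Each bag holds 5 vertices, so the decomposition has width 4, which upper-bounds the treewidth. For the lower bound, the 5 vertices {a, c, d, e, f} are pairwise adjacent, and any tree decomposition puts a clique entirely inside one bag — forcing width ≥ 4. Therefore the treewidth is 4.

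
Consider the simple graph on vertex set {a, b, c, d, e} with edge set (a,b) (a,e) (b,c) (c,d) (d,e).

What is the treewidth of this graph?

A width-2 tree decomposition is:
Bags: B1 = {c, d, e}  B2 = {b, c, e}  B3 = {a, b, e}
Tree: B1–B2, B2–B3
Each bag holds 3 vertices, so the decomposition has width 2, which upper-bounds the treewidth. Since e–d–c–b–a–e is a cycle in G, G is not acyclic. Forests are exactly the graphs of treewidth ≤ 1, so tw(G) ≥ 2. Combining the bounds, tw(G) = 2.

2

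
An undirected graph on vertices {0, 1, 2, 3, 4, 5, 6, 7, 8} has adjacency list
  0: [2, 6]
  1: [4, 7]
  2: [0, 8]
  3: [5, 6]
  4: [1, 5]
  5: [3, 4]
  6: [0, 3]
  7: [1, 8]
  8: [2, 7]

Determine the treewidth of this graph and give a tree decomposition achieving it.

Every bag has size at most 3, so the width is 3 − 1 = 2 and tw(G) ≤ 2. The edges 0–2–8–7–1–4–5–3–6–0 form a cycle, so G is not a tree and its treewidth is at least 2. The upper and lower bounds meet at 2, so that is the treewidth.

Treewidth 2.
One optimal decomposition is:
Bags: B1 = {0, 2, 8}  B2 = {0, 7, 8}  B3 = {0, 1, 7}  B4 = {0, 1, 4}  B5 = {0, 4, 5}  B6 = {0, 3, 5}  B7 = {0, 3, 6}
Tree: B1–B2, B2–B3, B3–B4, B4–B5, B5–B6, B6–B7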